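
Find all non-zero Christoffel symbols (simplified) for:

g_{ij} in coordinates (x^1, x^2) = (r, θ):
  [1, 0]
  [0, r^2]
Using Γ^k_{ij} = (1/2) g^{km} (∂_i g_{mj} + ∂_j g_{mi} - ∂_m g_{ij}); the metric is diagonal, so only the m = k term contributes.
Non-zero symbols (using the symmetry Γ^k_{ij} = Γ^k_{ji}):
Γ^r_{θ θ} = (1/2) g^{rr} (∂_θ g_{rθ} + ∂_θ g_{rθ} - ∂_r g_{θθ}) = (1/2)(1)((0) + (0) - (2*r)) = -r
Γ^θ_{r θ} = (1/2) g^{θθ} (∂_r g_{θθ} + ∂_θ g_{θr} - ∂_θ g_{rθ}) = (1/2)(1/r^2)((2*r) + (0) - (0)) = 1/r
All other Christoffel symbols are zero.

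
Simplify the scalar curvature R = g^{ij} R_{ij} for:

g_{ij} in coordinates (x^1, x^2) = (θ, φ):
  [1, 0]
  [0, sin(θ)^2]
Non-zero Christoffel symbols (Γ^k_{ij} = Γ^k_{ji}):
Γ^θ_{φ φ} = -sin(2*θ)/2
Γ^φ_{θ φ} = 1/tan(θ)
Ricci tensor (R_{ij} = R^k_{ikj}): R_{θθ} = 1, R_{θφ} = 0, R_{φφ} = sin(θ)^2
Inverse metric: g^{θθ} = 1, g^{φφ} = 1/sin(θ)^2
R = g^{ij} R_{ij} = (1)(1) + (1/sin(θ)^2)(sin(θ)^2) = 2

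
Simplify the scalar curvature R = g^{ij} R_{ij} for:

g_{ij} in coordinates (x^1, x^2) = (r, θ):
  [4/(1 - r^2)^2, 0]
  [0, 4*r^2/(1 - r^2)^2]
Non-zero Christoffel symbols (Γ^k_{ij} = Γ^k_{ji}):
Γ^r_{r r} = 2*r/(1 - r^2)
Γ^r_{θ θ} = (r^3 + r)/(r^2 - 1)
Γ^θ_{r θ} = (-r^2 - 1)/(r^3 - r)
Ricci tensor (R_{ij} = R^k_{ikj}): R_{rr} = -4/(r^2 - 1)^2, R_{rθ} = 0, R_{θθ} = -4*r^2/(r^2 - 1)^2
Inverse metric: g^{rr} = (1 - r^2)^2/4, g^{θθ} = (1 - r^2)^2/(4*r^2)
R = g^{ij} R_{ij} = ((1 - r^2)^2/4)(-4/(r^2 - 1)^2) + ((1 - r^2)^2/(4*r^2))(-4*r^2/(r^2 - 1)^2) = -2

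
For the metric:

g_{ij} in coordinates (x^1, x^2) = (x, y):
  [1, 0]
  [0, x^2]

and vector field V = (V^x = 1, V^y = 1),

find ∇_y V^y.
Non-zero Christoffel symbols:
Γ^x_{y y} = -x
Γ^y_{x y} = 1/x
∇_y V^y = ∂_y V^y + Γ^y_{y j} V^j
  = (0) + (1/x)(1) + (0)(1)
  = 1/x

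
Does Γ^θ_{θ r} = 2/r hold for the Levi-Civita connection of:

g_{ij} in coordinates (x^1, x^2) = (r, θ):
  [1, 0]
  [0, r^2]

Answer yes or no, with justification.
Γ^θ_{θ r} = (1/2) g^{θθ} (∂_θ g_{θr} + ∂_r g_{θθ} - ∂_θ g_{θr}) = (1/2)(1/r^2)((0) + (2*r) - (0)) = 1/r
This differs from the proposed value 2/r.
No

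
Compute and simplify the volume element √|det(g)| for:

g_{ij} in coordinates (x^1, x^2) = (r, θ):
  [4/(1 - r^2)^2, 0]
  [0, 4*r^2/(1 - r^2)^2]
det(g) = 16*r^2/(1 - r^2)^4
√|det(g)| = 4*r/(r^2 - 1)^2
Volume element: dV = 4*r/(r^2 - 1)^2 dr dθ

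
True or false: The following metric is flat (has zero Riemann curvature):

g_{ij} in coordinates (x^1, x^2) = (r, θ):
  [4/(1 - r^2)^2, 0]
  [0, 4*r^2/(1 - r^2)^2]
Non-zero Christoffel symbols:
Γ^r_{r r} = 2*r/(1 - r^2)
Γ^r_{θ θ} = (r^3 + r)/(r^2 - 1)
Γ^θ_{r θ} = (-r^2 - 1)/(r^3 - r)
Ricci tensor: R_{rr} = -4/(r^2 - 1)^2, R_{rθ} = 0, R_{θθ} = -4*r^2/(r^2 - 1)^2
The Ricci tensor is non-zero, so the Riemann tensor is non-zero: not flat.
False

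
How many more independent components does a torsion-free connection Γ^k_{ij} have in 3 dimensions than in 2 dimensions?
Independent components in n dimensions: n × n(n+1)/2 = n^2(n+1)/2.
3D: 3 × 6 = 18
2D: 2 × 3 = 6
Difference = 18 - 6 = 12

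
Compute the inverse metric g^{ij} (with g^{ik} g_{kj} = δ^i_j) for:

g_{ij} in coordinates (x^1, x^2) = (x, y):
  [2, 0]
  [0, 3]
The metric is diagonal, so g^{ij} is diagonal with entries 1/g_{ii}: diag(1/2, 1/3).
g^{ij}:
  [1/2, 0]
  [0, 1/3]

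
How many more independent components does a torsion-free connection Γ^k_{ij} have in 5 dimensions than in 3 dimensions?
Independent components in n dimensions: n × n(n+1)/2 = n^2(n+1)/2.
5D: 5 × 15 = 75
3D: 3 × 6 = 18
Difference = 75 - 18 = 57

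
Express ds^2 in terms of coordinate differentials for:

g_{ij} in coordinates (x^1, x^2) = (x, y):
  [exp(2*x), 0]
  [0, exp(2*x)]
ds^2 = g_{ij} dx^i dx^j; only the non-zero components contribute.
ds^2 = exp(2*x) dx^2 + exp(2*x) dy^2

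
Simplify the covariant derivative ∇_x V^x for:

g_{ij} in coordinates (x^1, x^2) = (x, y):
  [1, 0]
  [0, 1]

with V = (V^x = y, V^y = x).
All Christoffel symbols are zero.
∇_x V^x = ∂_x V^x + Γ^x_{x j} V^j
  = (0) + (0)(y) + (0)(x)
  = 0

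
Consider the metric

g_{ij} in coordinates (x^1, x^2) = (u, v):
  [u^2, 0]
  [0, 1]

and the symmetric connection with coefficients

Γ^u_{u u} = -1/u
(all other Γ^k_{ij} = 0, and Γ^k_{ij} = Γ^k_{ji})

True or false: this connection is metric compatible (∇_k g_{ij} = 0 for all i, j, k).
Using ∇_k g_{ij} = ∂_k g_{ij} - Γ^m_{ki} g_{mj} - Γ^m_{kj} g_{im}:
∇_u g_{uu} = (2*u) - (-u) - (-u) = 4*u ≠ 0
So the connection is not metric compatible (it is not the Levi-Civita connection).
False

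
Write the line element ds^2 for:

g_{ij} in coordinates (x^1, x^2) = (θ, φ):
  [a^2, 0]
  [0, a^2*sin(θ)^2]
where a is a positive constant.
ds^2 = g_{ij} dx^i dx^j; only the non-zero components contribute.
ds^2 = a^2 dθ^2 + a^2*sin(θ)^2 dφ^2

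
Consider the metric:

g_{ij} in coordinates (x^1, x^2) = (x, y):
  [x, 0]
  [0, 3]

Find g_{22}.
With x^1 = x, x^2 = y, g_{22} = g_{yy} is the row-2, column-2 entry of the matrix.
g_{22} = 3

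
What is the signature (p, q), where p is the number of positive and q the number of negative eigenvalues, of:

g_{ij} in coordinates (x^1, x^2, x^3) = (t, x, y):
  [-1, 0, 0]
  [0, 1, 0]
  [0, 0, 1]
The metric is diagonal, so its eigenvalues are the diagonal entries: -1, 1, 1 (at a generic point, where coordinate-dependent entries are positive).
2 positive, 1 negative.
(2, 1) - Lorentzian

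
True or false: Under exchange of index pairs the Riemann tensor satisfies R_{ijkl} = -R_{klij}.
The pair-exchange symmetry has a plus sign: R_{ijkl} = +R_{klij}.
False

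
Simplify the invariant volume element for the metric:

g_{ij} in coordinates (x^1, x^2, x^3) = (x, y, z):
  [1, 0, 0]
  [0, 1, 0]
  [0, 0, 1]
det(g) = 1
√|det(g)| = 1
Volume element: dV = 1 dx dy dz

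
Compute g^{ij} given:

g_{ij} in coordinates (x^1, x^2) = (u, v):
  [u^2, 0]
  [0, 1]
The metric is diagonal, so g^{ij} is diagonal with entries 1/g_{ii}: diag(1/(u^2), 1).
g^{ij}:
  [1/u^2, 0]
  [0, 1]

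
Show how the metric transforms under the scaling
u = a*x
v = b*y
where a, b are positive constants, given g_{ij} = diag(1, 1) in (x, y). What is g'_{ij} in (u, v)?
Invert the transformation: x = u/a, y = v/b
g'_{ij} = (∂x^k/∂x'^i)(∂x^l/∂x'^j) g_{kl}; with g_{kl} = δ_{kl} this is Σ_k (∂x^k/∂x'^i)(∂x^k/∂x'^j).
Jacobian: ∂x/∂u = 1/a, ∂x/∂v = 0, ∂y/∂u = 0, ∂y/∂v = 1/b
g'_{uu} = (1/a)(1/a) + (0)(0) = 1/a^2
g'_{uv} = (1/a)(0) + (0)(1/b) = 0
g'_{vv} = (0)(0) + (1/b)(1/b) = 1/b^2
g'_{ij} = diag(1/a^2, 1/b^2)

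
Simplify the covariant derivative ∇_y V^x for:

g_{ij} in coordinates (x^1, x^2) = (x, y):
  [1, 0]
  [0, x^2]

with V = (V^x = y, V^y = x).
Non-zero Christoffel symbols:
Γ^x_{y y} = -x
Γ^y_{x y} = 1/x
∇_y V^x = ∂_y V^x + Γ^x_{y j} V^j
  = (1) + (0)(y) + (-x)(x)
  = 1 - x^2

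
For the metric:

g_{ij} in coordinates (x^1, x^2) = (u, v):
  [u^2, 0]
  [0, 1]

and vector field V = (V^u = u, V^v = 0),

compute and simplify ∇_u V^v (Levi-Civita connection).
Non-zero Christoffel symbols:
Γ^u_{u u} = 1/u
∇_u V^v = ∂_u V^v + Γ^v_{u j} V^j
  = (0) + (0)(u) + (0)(0)
  = 0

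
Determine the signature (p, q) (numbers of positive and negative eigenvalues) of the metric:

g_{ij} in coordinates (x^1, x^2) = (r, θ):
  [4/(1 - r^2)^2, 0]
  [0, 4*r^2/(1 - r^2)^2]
The metric is diagonal, so its eigenvalues are the diagonal entries: 4/(1 - r^2)^2, 4*r^2/(1 - r^2)^2 (at a generic point, where coordinate-dependent entries are positive).
2 positive, 0 negative.
(2, 0) - Riemannian (positive definite)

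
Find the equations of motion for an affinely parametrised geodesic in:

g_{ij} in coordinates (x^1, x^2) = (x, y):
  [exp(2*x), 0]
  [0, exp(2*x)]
Geodesic equation: d^2x^k/dλ^2 + Γ^k_{ij} (dx^i/dλ)(dx^j/dλ) = 0.
Non-zero Christoffel symbols:
Γ^x_{x x} = 1
Γ^x_{y y} = -1
Γ^y_{x y} = 1
Substituting (the symmetric pair Γ^k_{ij}, Γ^k_{ji} combines into a factor 2):
d^2x/dλ^2 + (dx/dλ)^2 - (dy/dλ)^2 = 0
d^2y/dλ^2 + 2 (dx/dλ)(dy/dλ) = 0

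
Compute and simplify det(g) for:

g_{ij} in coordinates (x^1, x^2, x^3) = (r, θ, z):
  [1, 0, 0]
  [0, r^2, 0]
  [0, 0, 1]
Diagonal metric: det(g) = g_{11}·g_{22}·g_{33}
= (1)·(r^2)·(1)
det(g) = r^2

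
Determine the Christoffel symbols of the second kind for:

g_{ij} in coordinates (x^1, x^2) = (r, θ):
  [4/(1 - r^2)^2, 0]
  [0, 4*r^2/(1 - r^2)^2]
Using Γ^k_{ij} = (1/2) g^{km} (∂_i g_{mj} + ∂_j g_{mi} - ∂_m g_{ij}); the metric is diagonal, so only the m = k term contributes.
Non-zero symbols (using the symmetry Γ^k_{ij} = Γ^k_{ji}):
Γ^r_{r r} = (1/2) g^{rr} (∂_r g_{rr} + ∂_r g_{rr} - ∂_r g_{rr}) = (1/2)((1 - r^2)^2/4)((16*r/(1 - r^2)^3) + (16*r/(1 - r^2)^3) - (16*r/(1 - r^2)^3)) = 2*r/(1 - r^2)
Γ^r_{θ θ} = (1/2) g^{rr} (∂_θ g_{rθ} + ∂_θ g_{rθ} - ∂_r g_{θθ}) = (1/2)((1 - r^2)^2/4)((0) + (0) - (-8*(r^3 + r)/(r^2 - 1)^3)) = (r^3 + r)/(r^2 - 1)
Γ^θ_{r θ} = (1/2) g^{θθ} (∂_r g_{θθ} + ∂_θ g_{θr} - ∂_θ g_{rθ}) = (1/2)((1 - r^2)^2/(4*r^2))((-8*(r^3 + r)/(r^2 - 1)^3) + (0) - (0)) = (-r^2 - 1)/(r^3 - r)
All other Christoffel symbols are zero.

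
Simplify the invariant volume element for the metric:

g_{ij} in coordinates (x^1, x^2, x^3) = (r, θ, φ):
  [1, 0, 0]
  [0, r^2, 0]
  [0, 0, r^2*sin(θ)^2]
det(g) = r^4*sin(θ)^2
√|det(g)| = r^2*sin(θ) (taking 0 < θ < π so that |sin(θ)| = sin(θ))
Volume element: dV = r^2*sin(θ) dr dθ dφ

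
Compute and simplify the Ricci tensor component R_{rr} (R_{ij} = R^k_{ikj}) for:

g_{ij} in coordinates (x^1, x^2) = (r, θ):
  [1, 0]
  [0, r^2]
Non-zero Christoffel symbols (Γ^k_{ij} = Γ^k_{ji}):
Γ^r_{θ θ} = -r
Γ^θ_{r θ} = 1/r
R^r_{r r r} = 0 (a repeated index in an antisymmetric pair)
R^θ_{r θ r} = ∂_θ Γ^θ_{r r} - ∂_r Γ^θ_{r θ} + Γ^θ_{θ m} Γ^m_{r r} - Γ^θ_{r m} Γ^m_{r θ}
  = (0) - (-1/r^2) + (0) - (1/r^2) = 0
R_{rr} = R^r_{r r r} + R^θ_{r θ r} = (0) + (0) = 0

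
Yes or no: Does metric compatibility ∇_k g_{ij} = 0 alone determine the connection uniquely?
One also needs vanishing torsion; metric compatibility plus torsion-freeness singles out the Levi-Civita connection.
No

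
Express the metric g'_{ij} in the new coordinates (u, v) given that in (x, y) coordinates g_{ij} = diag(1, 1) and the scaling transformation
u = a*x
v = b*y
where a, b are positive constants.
Invert the transformation: x = u/a, y = v/b
g'_{ij} = (∂x^k/∂x'^i)(∂x^l/∂x'^j) g_{kl}; with g_{kl} = δ_{kl} this is Σ_k (∂x^k/∂x'^i)(∂x^k/∂x'^j).
Jacobian: ∂x/∂u = 1/a, ∂x/∂v = 0, ∂y/∂u = 0, ∂y/∂v = 1/b
g'_{uu} = (1/a)(1/a) + (0)(0) = 1/a^2
g'_{uv} = (1/a)(0) + (0)(1/b) = 0
g'_{vv} = (0)(0) + (1/b)(1/b) = 1/b^2
g'_{ij} = diag(1/a^2, 1/b^2)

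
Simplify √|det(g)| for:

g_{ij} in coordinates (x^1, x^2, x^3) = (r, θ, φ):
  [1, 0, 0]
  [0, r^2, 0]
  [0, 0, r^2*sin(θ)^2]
det(g) = r^4*sin(θ)^2
√|det(g)| = r^2*sin(θ) (taking 0 < θ < π so that |sin(θ)| = sin(θ))
Volume element: dV = r^2*sin(θ) dr dθ dφ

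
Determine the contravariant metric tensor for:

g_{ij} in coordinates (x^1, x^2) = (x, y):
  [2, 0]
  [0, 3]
The metric is diagonal, so g^{ij} is diagonal with entries 1/g_{ii}: diag(1/2, 1/3).
g^{ij}:
  [1/2, 0]
  [0, 1/3]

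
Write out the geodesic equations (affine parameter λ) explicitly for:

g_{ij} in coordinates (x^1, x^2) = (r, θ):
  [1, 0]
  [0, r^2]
Geodesic equation: d^2x^k/dλ^2 + Γ^k_{ij} (dx^i/dλ)(dx^j/dλ) = 0.
Non-zero Christoffel symbols:
Γ^r_{θ θ} = -r
Γ^θ_{r θ} = 1/r
Substituting (the symmetric pair Γ^k_{ij}, Γ^k_{ji} combines into a factor 2):
d^2r/dλ^2 - r (dθ/dλ)^2 = 0
d^2θ/dλ^2 + (2/r) (dr/dλ)(dθ/dλ) = 0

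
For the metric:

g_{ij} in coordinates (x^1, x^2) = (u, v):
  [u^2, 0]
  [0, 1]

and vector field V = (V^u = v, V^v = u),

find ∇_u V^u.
Non-zero Christoffel symbols:
Γ^u_{u u} = 1/u
∇_u V^u = ∂_u V^u + Γ^u_{u j} V^j
  = (0) + (1/u)(v) + (0)(u)
  = v/u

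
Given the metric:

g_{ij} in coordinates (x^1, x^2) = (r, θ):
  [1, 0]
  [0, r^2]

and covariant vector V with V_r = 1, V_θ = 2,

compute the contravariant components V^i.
Inverse metric (diagonal): g^{rr} = 1, g^{θθ} = 1/r^2
V^i = g^{ij} V_j:
V^r = (1)(1) + (0)(2) = 1
V^θ = (0)(1) + (1/r^2)(2) = 2/r^2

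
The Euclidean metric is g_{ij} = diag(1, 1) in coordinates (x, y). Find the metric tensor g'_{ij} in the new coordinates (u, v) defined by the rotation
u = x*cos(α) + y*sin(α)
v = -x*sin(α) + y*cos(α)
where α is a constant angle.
Invert the transformation: x = u*cos(α) - v*sin(α), y = u*sin(α) + v*cos(α)
g'_{ij} = (∂x^k/∂x'^i)(∂x^l/∂x'^j) g_{kl}; with g_{kl} = δ_{kl} this is Σ_k (∂x^k/∂x'^i)(∂x^k/∂x'^j).
Jacobian: ∂x/∂u = cos(α), ∂x/∂v = -sin(α), ∂y/∂u = sin(α), ∂y/∂v = cos(α)
g'_{uu} = (cos(α))(cos(α)) + (sin(α))(sin(α)) = 1
g'_{uv} = (cos(α))(-sin(α)) + (sin(α))(cos(α)) = 0
g'_{vv} = (-sin(α))(-sin(α)) + (cos(α))(cos(α)) = 1
g'_{ij} = diag(1, 1)
The Euclidean metric is invariant under rotations.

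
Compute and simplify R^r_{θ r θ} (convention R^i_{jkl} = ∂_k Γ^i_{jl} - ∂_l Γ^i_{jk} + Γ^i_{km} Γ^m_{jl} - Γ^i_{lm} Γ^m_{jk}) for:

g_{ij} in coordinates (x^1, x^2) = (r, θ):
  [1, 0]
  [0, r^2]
Non-zero Christoffel symbols (Γ^k_{ij} = Γ^k_{ji}):
Γ^r_{θ θ} = -r
Γ^θ_{r θ} = 1/r
R^r_{θ r θ} = ∂_r Γ^r_{θ θ} - ∂_θ Γ^r_{θ r} + Γ^r_{r m} Γ^m_{θ θ} - Γ^r_{θ m} Γ^m_{θ r}
  = (-1) - (0) + (0) - (-1) = 0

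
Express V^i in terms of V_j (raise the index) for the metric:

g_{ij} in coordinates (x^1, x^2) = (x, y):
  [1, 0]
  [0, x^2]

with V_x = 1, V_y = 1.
Inverse metric (diagonal): g^{xx} = 1, g^{yy} = 1/x^2
V^i = g^{ij} V_j:
V^x = (1)(1) + (0)(1) = 1
V^y = (0)(1) + (1/x^2)(1) = 1/x^2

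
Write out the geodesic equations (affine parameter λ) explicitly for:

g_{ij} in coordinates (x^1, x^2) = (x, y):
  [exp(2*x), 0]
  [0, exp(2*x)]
Geodesic equation: d^2x^k/dλ^2 + Γ^k_{ij} (dx^i/dλ)(dx^j/dλ) = 0.
Non-zero Christoffel symbols:
Γ^x_{x x} = 1
Γ^x_{y y} = -1
Γ^y_{x y} = 1
Substituting (the symmetric pair Γ^k_{ij}, Γ^k_{ji} combines into a factor 2):
d^2x/dλ^2 + (dx/dλ)^2 - (dy/dλ)^2 = 0
d^2y/dλ^2 + 2 (dx/dλ)(dy/dλ) = 0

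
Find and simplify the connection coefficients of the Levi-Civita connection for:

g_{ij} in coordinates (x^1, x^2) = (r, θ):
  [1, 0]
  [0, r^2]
Using Γ^k_{ij} = (1/2) g^{km} (∂_i g_{mj} + ∂_j g_{mi} - ∂_m g_{ij}); the metric is diagonal, so only the m = k term contributes.
Non-zero symbols (using the symmetry Γ^k_{ij} = Γ^k_{ji}):
Γ^r_{θ θ} = (1/2) g^{rr} (∂_θ g_{rθ} + ∂_θ g_{rθ} - ∂_r g_{θθ}) = (1/2)(1)((0) + (0) - (2*r)) = -r
Γ^θ_{r θ} = (1/2) g^{θθ} (∂_r g_{θθ} + ∂_θ g_{θr} - ∂_θ g_{rθ}) = (1/2)(1/r^2)((2*r) + (0) - (0)) = 1/r
All other Christoffel symbols are zero.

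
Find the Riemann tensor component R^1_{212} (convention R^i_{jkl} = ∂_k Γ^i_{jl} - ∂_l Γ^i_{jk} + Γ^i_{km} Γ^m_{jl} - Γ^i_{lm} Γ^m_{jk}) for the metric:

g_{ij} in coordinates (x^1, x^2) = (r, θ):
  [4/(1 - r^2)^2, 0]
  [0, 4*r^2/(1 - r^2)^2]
Non-zero Christoffel symbols (Γ^k_{ij} = Γ^k_{ji}):
Γ^r_{r r} = 2*r/(1 - r^2)
Γ^r_{θ θ} = (r^3 + r)/(r^2 - 1)
Γ^θ_{r θ} = (-r^2 - 1)/(r^3 - r)
R^r_{θ r θ} = ∂_r Γ^r_{θ θ} - ∂_θ Γ^r_{θ r} + Γ^r_{r m} Γ^m_{θ θ} - Γ^r_{θ m} Γ^m_{θ r}
  = ((r^4 - 4*r^2 - 1)/(r^2 - 1)^2) - (0) + (-2*r^2*(r^2 + 1)/(r^2 - 1)^2) - (-(r^2 + 1)^2/(r^2 - 1)^2) = -4*r^2/(r^2 - 1)^2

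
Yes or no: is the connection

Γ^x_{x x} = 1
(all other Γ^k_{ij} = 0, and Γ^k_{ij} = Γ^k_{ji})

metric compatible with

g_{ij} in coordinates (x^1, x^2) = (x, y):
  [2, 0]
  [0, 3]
Using ∇_k g_{ij} = ∂_k g_{ij} - Γ^m_{ki} g_{mj} - Γ^m_{kj} g_{im}:
∇_x g_{xx} = (0) - (2) - (2) = -4 ≠ 0
So the connection is not metric compatible (it is not the Levi-Civita connection).
No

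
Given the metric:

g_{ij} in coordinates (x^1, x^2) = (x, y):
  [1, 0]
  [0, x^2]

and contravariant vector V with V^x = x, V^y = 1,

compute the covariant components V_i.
V_i = g_{ij} V^j:
V_x = (1)(x) + (0)(1) = x
V_y = (0)(x) + (x^2)(1) = x^2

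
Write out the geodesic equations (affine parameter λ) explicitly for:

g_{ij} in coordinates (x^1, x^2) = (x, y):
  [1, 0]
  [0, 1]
Geodesic equation: d^2x^k/dλ^2 + Γ^k_{ij} (dx^i/dλ)(dx^j/dλ) = 0.
All Christoffel symbols vanish, so the geodesics are straight lines:
d^2x/dλ^2 = 0
d^2y/dλ^2 = 0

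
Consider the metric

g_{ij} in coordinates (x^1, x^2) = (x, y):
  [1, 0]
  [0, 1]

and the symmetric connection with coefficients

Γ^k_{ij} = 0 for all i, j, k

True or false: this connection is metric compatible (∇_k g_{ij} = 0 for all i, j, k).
Using ∇_k g_{ij} = ∂_k g_{ij} - Γ^m_{ki} g_{mj} - Γ^m_{kj} g_{im}:
e.g. ∇_x g_{xx} = (0) - (0) - (0) = 0
Every component ∇_k g_{ij} vanishes: the connection is metric compatible.
True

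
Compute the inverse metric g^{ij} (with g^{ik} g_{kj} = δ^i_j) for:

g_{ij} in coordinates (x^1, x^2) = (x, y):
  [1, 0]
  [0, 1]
The metric is diagonal, so g^{ij} is diagonal with entries 1/g_{ii}: diag(1, 1).
g^{ij}:
  [1, 0]
  [0, 1]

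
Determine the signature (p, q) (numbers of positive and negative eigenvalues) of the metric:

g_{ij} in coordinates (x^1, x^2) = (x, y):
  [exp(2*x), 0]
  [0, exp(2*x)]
The metric is diagonal, so its eigenvalues are the diagonal entries: exp(2*x), exp(2*x) (at a generic point, where coordinate-dependent entries are positive).
2 positive, 0 negative.
(2, 0) - Riemannian (positive definite)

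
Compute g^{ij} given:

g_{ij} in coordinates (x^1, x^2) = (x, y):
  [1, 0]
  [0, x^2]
The metric is diagonal, so g^{ij} is diagonal with entries 1/g_{ii}: diag(1, 1/(x^2)).
g^{ij}:
  [1, 0]
  [0, 1/x^2]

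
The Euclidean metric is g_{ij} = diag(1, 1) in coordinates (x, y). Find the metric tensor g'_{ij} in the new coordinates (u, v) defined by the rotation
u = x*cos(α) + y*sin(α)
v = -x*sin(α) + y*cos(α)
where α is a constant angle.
Invert the transformation: x = u*cos(α) - v*sin(α), y = u*sin(α) + v*cos(α)
g'_{ij} = (∂x^k/∂x'^i)(∂x^l/∂x'^j) g_{kl}; with g_{kl} = δ_{kl} this is Σ_k (∂x^k/∂x'^i)(∂x^k/∂x'^j).
Jacobian: ∂x/∂u = cos(α), ∂x/∂v = -sin(α), ∂y/∂u = sin(α), ∂y/∂v = cos(α)
g'_{uu} = (cos(α))(cos(α)) + (sin(α))(sin(α)) = 1
g'_{uv} = (cos(α))(-sin(α)) + (sin(α))(cos(α)) = 0
g'_{vv} = (-sin(α))(-sin(α)) + (cos(α))(cos(α)) = 1
g'_{ij} = diag(1, 1)
The Euclidean metric is invariant under rotations.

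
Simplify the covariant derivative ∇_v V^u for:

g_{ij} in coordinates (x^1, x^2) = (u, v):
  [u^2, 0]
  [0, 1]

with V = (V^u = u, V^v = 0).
Non-zero Christoffel symbols:
Γ^u_{u u} = 1/u
∇_v V^u = ∂_v V^u + Γ^u_{v j} V^j
  = (0) + (0)(u) + (0)(0)
  = 0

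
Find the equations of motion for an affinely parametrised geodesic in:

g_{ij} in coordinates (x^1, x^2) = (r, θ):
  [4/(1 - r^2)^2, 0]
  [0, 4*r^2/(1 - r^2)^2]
Geodesic equation: d^2x^k/dλ^2 + Γ^k_{ij} (dx^i/dλ)(dx^j/dλ) = 0.
Non-zero Christoffel symbols:
Γ^r_{r r} = 2*r/(1 - r^2)
Γ^r_{θ θ} = (r^3 + r)/(r^2 - 1)
Γ^θ_{r θ} = (-r^2 - 1)/(r^3 - r)
Substituting (the symmetric pair Γ^k_{ij}, Γ^k_{ji} combines into a factor 2):
d^2r/dλ^2 + (2*r/(1 - r^2)) (dr/dλ)^2 + ((r^3 + r)/(r^2 - 1)) (dθ/dλ)^2 = 0
d^2θ/dλ^2 + ((-2*r^2 - 2)/(r^3 - r)) (dr/dλ)(dθ/dλ) = 0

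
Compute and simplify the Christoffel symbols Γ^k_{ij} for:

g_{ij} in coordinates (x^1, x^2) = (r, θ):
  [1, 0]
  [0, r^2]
Using Γ^k_{ij} = (1/2) g^{km} (∂_i g_{mj} + ∂_j g_{mi} - ∂_m g_{ij}); the metric is diagonal, so only the m = k term contributes.
Non-zero symbols (using the symmetry Γ^k_{ij} = Γ^k_{ji}):
Γ^r_{θ θ} = (1/2) g^{rr} (∂_θ g_{rθ} + ∂_θ g_{rθ} - ∂_r g_{θθ}) = (1/2)(1)((0) + (0) - (2*r)) = -r
Γ^θ_{r θ} = (1/2) g^{θθ} (∂_r g_{θθ} + ∂_θ g_{θr} - ∂_θ g_{rθ}) = (1/2)(1/r^2)((2*r) + (0) - (0)) = 1/r
All other Christoffel symbols are zero.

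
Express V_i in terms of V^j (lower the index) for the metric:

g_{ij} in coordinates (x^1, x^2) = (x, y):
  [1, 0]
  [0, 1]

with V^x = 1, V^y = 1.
V_i = g_{ij} V^j:
V_x = (1)(1) + (0)(1) = 1
V_y = (0)(1) + (1)(1) = 1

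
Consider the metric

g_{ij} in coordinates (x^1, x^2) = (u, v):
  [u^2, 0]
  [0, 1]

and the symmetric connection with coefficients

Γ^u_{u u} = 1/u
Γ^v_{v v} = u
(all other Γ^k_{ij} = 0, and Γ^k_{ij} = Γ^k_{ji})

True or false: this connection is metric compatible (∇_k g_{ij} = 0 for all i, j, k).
Using ∇_k g_{ij} = ∂_k g_{ij} - Γ^m_{ki} g_{mj} - Γ^m_{kj} g_{im}:
∇_v g_{vv} = (0) - (u) - (u) = -2*u ≠ 0
So the connection is not metric compatible (it is not the Levi-Civita connection).
False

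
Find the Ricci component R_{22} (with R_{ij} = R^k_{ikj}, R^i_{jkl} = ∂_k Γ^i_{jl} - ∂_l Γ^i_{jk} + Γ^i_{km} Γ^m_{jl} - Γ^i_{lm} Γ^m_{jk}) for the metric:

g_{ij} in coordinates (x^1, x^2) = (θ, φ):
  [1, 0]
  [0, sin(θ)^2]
Non-zero Christoffel symbols (Γ^k_{ij} = Γ^k_{ji}):
Γ^θ_{φ φ} = -sin(2*θ)/2
Γ^φ_{θ φ} = 1/tan(θ)
R^θ_{φ θ φ} = ∂_θ Γ^θ_{φ φ} - ∂_φ Γ^θ_{φ θ} + Γ^θ_{θ m} Γ^m_{φ φ} - Γ^θ_{φ m} Γ^m_{φ θ}
  = (-cos(2*θ)) - (0) + (0) - (-cos(θ)^2) = sin(θ)^2
R^φ_{φ φ φ} = 0 (a repeated index in an antisymmetric pair)
R_{φφ} = R^θ_{φ θ φ} + R^φ_{φ φ φ} = (sin(θ)^2) + (0) = sin(θ)^2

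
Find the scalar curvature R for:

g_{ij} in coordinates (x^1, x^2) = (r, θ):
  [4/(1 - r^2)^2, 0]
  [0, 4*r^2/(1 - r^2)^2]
Non-zero Christoffel symbols (Γ^k_{ij} = Γ^k_{ji}):
Γ^r_{r r} = 2*r/(1 - r^2)
Γ^r_{θ θ} = (r^3 + r)/(r^2 - 1)
Γ^θ_{r θ} = (-r^2 - 1)/(r^3 - r)
Ricci tensor (R_{ij} = R^k_{ikj}): R_{rr} = -4/(r^2 - 1)^2, R_{rθ} = 0, R_{θθ} = -4*r^2/(r^2 - 1)^2
Inverse metric: g^{rr} = (1 - r^2)^2/4, g^{θθ} = (1 - r^2)^2/(4*r^2)
R = g^{ij} R_{ij} = ((1 - r^2)^2/4)(-4/(r^2 - 1)^2) + ((1 - r^2)^2/(4*r^2))(-4*r^2/(r^2 - 1)^2) = -2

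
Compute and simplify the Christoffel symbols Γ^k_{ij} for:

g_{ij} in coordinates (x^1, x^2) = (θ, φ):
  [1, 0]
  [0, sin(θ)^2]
Using Γ^k_{ij} = (1/2) g^{km} (∂_i g_{mj} + ∂_j g_{mi} - ∂_m g_{ij}); the metric is diagonal, so only the m = k term contributes.
Non-zero symbols (using the symmetry Γ^k_{ij} = Γ^k_{ji}):
Γ^θ_{φ φ} = (1/2) g^{θθ} (∂_φ g_{θφ} + ∂_φ g_{θφ} - ∂_θ g_{φφ}) = (1/2)(1)((0) + (0) - (sin(2*θ))) = -sin(2*θ)/2
Γ^φ_{θ φ} = (1/2) g^{φφ} (∂_θ g_{φφ} + ∂_φ g_{φθ} - ∂_φ g_{θφ}) = (1/2)(1/sin(θ)^2)((sin(2*θ)) + (0) - (0)) = 1/tan(θ)
All other Christoffel symbols are zero.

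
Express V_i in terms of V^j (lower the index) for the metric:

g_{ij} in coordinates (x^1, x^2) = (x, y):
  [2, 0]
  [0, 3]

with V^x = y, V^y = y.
V_i = g_{ij} V^j:
V_x = (2)(y) + (0)(y) = 2*y
V_y = (0)(y) + (3)(y) = 3*y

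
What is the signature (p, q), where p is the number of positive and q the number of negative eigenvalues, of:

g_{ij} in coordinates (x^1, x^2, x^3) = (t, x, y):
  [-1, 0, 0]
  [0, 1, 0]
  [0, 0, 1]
The metric is diagonal, so its eigenvalues are the diagonal entries: -1, 1, 1 (at a generic point, where coordinate-dependent entries are positive).
2 positive, 1 negative.
(2, 1) - Lorentzian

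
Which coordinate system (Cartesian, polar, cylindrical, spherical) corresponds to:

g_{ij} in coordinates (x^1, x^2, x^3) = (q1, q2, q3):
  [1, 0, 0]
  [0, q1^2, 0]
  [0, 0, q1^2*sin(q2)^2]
The line element ds^2 = dq1^2 + q1^2 dq2^2 + q1^2 sin(q2)^2 dq3^2 is dr^2 + r^2 dθ^2 + r^2 sin(θ)^2 dφ^2 with q1 = r, q2 = θ, q3 = φ.
spherical coordinates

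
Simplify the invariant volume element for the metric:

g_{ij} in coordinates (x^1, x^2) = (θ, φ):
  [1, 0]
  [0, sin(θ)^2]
det(g) = sin(θ)^2
√|det(g)| = sin(θ) (taking 0 < θ < π so that |sin(θ)| = sin(θ))
Volume element: dV = sin(θ) dθ dφ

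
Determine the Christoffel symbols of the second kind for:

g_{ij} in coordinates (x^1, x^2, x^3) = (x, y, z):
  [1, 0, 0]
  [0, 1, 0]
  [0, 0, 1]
Using Γ^k_{ij} = (1/2) g^{km} (∂_i g_{mj} + ∂_j g_{mi} - ∂_m g_{ij}); the metric is diagonal, so only the m = k term contributes.
Every metric component is constant, so all ∂_m g_{ij} = 0 and every Christoffel symbol vanishes.
All Christoffel symbols are zero.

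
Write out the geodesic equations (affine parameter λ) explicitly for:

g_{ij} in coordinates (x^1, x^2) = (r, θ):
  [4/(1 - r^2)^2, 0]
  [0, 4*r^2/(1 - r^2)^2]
Geodesic equation: d^2x^k/dλ^2 + Γ^k_{ij} (dx^i/dλ)(dx^j/dλ) = 0.
Non-zero Christoffel symbols:
Γ^r_{r r} = 2*r/(1 - r^2)
Γ^r_{θ θ} = (r^3 + r)/(r^2 - 1)
Γ^θ_{r θ} = (-r^2 - 1)/(r^3 - r)
Substituting (the symmetric pair Γ^k_{ij}, Γ^k_{ji} combines into a factor 2):
d^2r/dλ^2 + (2*r/(1 - r^2)) (dr/dλ)^2 + ((r^3 + r)/(r^2 - 1)) (dθ/dλ)^2 = 0
d^2θ/dλ^2 + ((-2*r^2 - 2)/(r^3 - r)) (dr/dλ)(dθ/dλ) = 0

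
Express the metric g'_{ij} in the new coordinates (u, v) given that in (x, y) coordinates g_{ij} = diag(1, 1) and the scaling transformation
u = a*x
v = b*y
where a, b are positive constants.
Invert the transformation: x = u/a, y = v/b
g'_{ij} = (∂x^k/∂x'^i)(∂x^l/∂x'^j) g_{kl}; with g_{kl} = δ_{kl} this is Σ_k (∂x^k/∂x'^i)(∂x^k/∂x'^j).
Jacobian: ∂x/∂u = 1/a, ∂x/∂v = 0, ∂y/∂u = 0, ∂y/∂v = 1/b
g'_{uu} = (1/a)(1/a) + (0)(0) = 1/a^2
g'_{uv} = (1/a)(0) + (0)(1/b) = 0
g'_{vv} = (0)(0) + (1/b)(1/b) = 1/b^2
g'_{ij} = diag(1/a^2, 1/b^2)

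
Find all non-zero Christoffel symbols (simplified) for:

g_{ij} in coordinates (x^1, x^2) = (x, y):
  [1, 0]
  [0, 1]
Using Γ^k_{ij} = (1/2) g^{km} (∂_i g_{mj} + ∂_j g_{mi} - ∂_m g_{ij}); the metric is diagonal, so only the m = k term contributes.
Every metric component is constant, so all ∂_m g_{ij} = 0 and every Christoffel symbol vanishes.
All Christoffel symbols are zero.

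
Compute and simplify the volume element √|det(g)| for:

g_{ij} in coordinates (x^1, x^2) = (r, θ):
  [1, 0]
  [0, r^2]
det(g) = r^2
√|det(g)| = r
Volume element: dV = r dr dθ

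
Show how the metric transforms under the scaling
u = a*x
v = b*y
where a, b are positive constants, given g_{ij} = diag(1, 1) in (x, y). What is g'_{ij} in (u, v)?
Invert the transformation: x = u/a, y = v/b
g'_{ij} = (∂x^k/∂x'^i)(∂x^l/∂x'^j) g_{kl}; with g_{kl} = δ_{kl} this is Σ_k (∂x^k/∂x'^i)(∂x^k/∂x'^j).
Jacobian: ∂x/∂u = 1/a, ∂x/∂v = 0, ∂y/∂u = 0, ∂y/∂v = 1/b
g'_{uu} = (1/a)(1/a) + (0)(0) = 1/a^2
g'_{uv} = (1/a)(0) + (0)(1/b) = 0
g'_{vv} = (0)(0) + (1/b)(1/b) = 1/b^2
g'_{ij} = diag(1/a^2, 1/b^2)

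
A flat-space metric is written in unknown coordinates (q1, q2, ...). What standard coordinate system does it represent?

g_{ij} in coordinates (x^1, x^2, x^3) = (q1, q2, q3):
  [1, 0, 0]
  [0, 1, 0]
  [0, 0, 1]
All components are constant and the metric is the identity, i.e. orthonormal rectilinear coordinates.
Cartesian (3D) coordinates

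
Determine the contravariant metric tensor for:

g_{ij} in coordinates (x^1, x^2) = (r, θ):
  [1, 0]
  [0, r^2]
The metric is diagonal, so g^{ij} is diagonal with entries 1/g_{ii}: diag(1, 1/(r^2)).
g^{ij}:
  [1, 0]
  [0, 1/r^2]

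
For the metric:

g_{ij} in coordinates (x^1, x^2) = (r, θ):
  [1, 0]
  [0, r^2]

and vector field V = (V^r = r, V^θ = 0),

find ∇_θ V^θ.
Non-zero Christoffel symbols:
Γ^r_{θ θ} = -r
Γ^θ_{r θ} = 1/r
∇_θ V^θ = ∂_θ V^θ + Γ^θ_{θ j} V^j
  = (0) + (1/r)(r) + (0)(0)
  = 1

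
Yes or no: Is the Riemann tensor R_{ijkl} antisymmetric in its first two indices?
R_{ijkl} = -R_{jikl} (follows from metric compatibility).
Yes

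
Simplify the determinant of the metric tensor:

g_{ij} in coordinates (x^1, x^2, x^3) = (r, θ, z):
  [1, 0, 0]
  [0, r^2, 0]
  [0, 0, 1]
Diagonal metric: det(g) = g_{11}·g_{22}·g_{33}
= (1)·(r^2)·(1)
det(g) = r^2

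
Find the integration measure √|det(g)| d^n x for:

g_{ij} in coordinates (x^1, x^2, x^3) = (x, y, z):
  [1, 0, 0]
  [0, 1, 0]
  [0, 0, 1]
det(g) = 1
√|det(g)| = 1
Volume element: dV = 1 dx dy dz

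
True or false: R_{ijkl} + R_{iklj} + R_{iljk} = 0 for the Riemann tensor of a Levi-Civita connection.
This is the first (algebraic) Bianchi identity.
True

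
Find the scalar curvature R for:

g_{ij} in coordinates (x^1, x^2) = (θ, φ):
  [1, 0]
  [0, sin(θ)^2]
Non-zero Christoffel symbols (Γ^k_{ij} = Γ^k_{ji}):
Γ^θ_{φ φ} = -sin(2*θ)/2
Γ^φ_{θ φ} = 1/tan(θ)
Ricci tensor (R_{ij} = R^k_{ikj}): R_{θθ} = 1, R_{θφ} = 0, R_{φφ} = sin(θ)^2
Inverse metric: g^{θθ} = 1, g^{φφ} = 1/sin(θ)^2
R = g^{ij} R_{ij} = (1)(1) + (1/sin(θ)^2)(sin(θ)^2) = 2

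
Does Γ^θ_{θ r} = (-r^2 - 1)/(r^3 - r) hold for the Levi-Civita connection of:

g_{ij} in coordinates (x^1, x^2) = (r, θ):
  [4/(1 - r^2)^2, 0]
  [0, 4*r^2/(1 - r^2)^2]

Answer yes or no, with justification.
Γ^θ_{θ r} = (1/2) g^{θθ} (∂_θ g_{θr} + ∂_r g_{θθ} - ∂_θ g_{θr}) = (1/2)((1 - r^2)^2/(4*r^2))((0) + (-8*(r^3 + r)/(r^2 - 1)^3) - (0)) = (-r^2 - 1)/(r^3 - r)
This equals the proposed value (-r^2 - 1)/(r^3 - r).
Yes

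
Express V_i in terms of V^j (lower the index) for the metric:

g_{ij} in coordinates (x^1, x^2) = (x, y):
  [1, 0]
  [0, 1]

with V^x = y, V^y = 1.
V_i = g_{ij} V^j:
V_x = (1)(y) + (0)(1) = y
V_y = (0)(y) + (1)(1) = 1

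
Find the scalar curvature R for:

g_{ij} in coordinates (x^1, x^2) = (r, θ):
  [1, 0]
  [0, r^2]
Non-zero Christoffel symbols (Γ^k_{ij} = Γ^k_{ji}):
Γ^r_{θ θ} = -r
Γ^θ_{r θ} = 1/r
Ricci tensor (R_{ij} = R^k_{ikj}): R_{rr} = 0, R_{rθ} = 0, R_{θθ} = 0
Inverse metric: g^{rr} = 1, g^{θθ} = 1/r^2
R = g^{ij} R_{ij} = (1)(0) + (1/r^2)(0) = 0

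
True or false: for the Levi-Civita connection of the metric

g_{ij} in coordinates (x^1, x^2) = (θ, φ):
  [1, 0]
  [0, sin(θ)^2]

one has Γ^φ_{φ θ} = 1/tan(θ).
Γ^φ_{φ θ} = (1/2) g^{φφ} (∂_φ g_{φθ} + ∂_θ g_{φφ} - ∂_φ g_{φθ}) = (1/2)(1/sin(θ)^2)((0) + (sin(2*θ)) - (0)) = 1/tan(θ)
This equals the proposed value 1/tan(θ).
True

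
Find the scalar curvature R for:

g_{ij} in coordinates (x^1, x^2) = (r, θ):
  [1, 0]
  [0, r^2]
Non-zero Christoffel symbols (Γ^k_{ij} = Γ^k_{ji}):
Γ^r_{θ θ} = -r
Γ^θ_{r θ} = 1/r
Ricci tensor (R_{ij} = R^k_{ikj}): R_{rr} = 0, R_{rθ} = 0, R_{θθ} = 0
Inverse metric: g^{rr} = 1, g^{θθ} = 1/r^2
R = g^{ij} R_{ij} = (1)(0) + (1/r^2)(0) = 0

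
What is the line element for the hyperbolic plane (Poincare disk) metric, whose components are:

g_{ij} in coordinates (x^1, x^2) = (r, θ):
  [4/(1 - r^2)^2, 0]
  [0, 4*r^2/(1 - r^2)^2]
ds^2 = g_{ij} dx^i dx^j; only the non-zero components contribute.
ds^2 = (4/(1 - r^2)^2) dr^2 + (4*r^2/(1 - r^2)^2) dθ^2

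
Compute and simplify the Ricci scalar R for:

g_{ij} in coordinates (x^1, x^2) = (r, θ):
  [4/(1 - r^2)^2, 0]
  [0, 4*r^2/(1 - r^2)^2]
Non-zero Christoffel symbols (Γ^k_{ij} = Γ^k_{ji}):
Γ^r_{r r} = 2*r/(1 - r^2)
Γ^r_{θ θ} = (r^3 + r)/(r^2 - 1)
Γ^θ_{r θ} = (-r^2 - 1)/(r^3 - r)
Ricci tensor (R_{ij} = R^k_{ikj}): R_{rr} = -4/(r^2 - 1)^2, R_{rθ} = 0, R_{θθ} = -4*r^2/(r^2 - 1)^2
Inverse metric: g^{rr} = (1 - r^2)^2/4, g^{θθ} = (1 - r^2)^2/(4*r^2)
R = g^{ij} R_{ij} = ((1 - r^2)^2/4)(-4/(r^2 - 1)^2) + ((1 - r^2)^2/(4*r^2))(-4*r^2/(r^2 - 1)^2) = -2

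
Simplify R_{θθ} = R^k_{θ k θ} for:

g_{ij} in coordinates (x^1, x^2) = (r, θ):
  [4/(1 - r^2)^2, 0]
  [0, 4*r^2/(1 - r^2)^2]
Non-zero Christoffel symbols (Γ^k_{ij} = Γ^k_{ji}):
Γ^r_{r r} = 2*r/(1 - r^2)
Γ^r_{θ θ} = (r^3 + r)/(r^2 - 1)
Γ^θ_{r θ} = (-r^2 - 1)/(r^3 - r)
R^r_{θ r θ} = ∂_r Γ^r_{θ θ} - ∂_θ Γ^r_{θ r} + Γ^r_{r m} Γ^m_{θ θ} - Γ^r_{θ m} Γ^m_{θ r}
  = ((r^4 - 4*r^2 - 1)/(r^2 - 1)^2) - (0) + (-2*r^2*(r^2 + 1)/(r^2 - 1)^2) - (-(r^2 + 1)^2/(r^2 - 1)^2) = -4*r^2/(r^2 - 1)^2
R^θ_{θ θ θ} = 0 (a repeated index in an antisymmetric pair)
R_{θθ} = R^r_{θ r θ} + R^θ_{θ θ θ} = (-4*r^2/(r^2 - 1)^2) + (0) = -4*r^2/(r^2 - 1)^2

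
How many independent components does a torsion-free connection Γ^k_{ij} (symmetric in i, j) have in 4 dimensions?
Γ^k_{ij} has n choices for the upper index and n(n+1)/2 independent symmetric lower index pairs.
Total = 4 × 4×5/2 = 4 × 10 = 40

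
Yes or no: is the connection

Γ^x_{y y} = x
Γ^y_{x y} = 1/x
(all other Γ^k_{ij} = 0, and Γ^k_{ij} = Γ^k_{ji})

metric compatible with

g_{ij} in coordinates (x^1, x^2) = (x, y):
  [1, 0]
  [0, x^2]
Using ∇_k g_{ij} = ∂_k g_{ij} - Γ^m_{ki} g_{mj} - Γ^m_{kj} g_{im}:
∇_y g_{xy} = (0) - (x) - (x) = -2*x ≠ 0
So the connection is not metric compatible (it is not the Levi-Civita connection).
No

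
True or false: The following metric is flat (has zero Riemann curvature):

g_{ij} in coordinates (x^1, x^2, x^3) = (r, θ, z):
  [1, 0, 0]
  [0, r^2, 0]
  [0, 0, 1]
Non-zero Christoffel symbols:
Γ^r_{θ θ} = -r
Γ^θ_{r θ} = 1/r
Ricci tensor: R_{rr} = 0, R_{rθ} = 0, R_{rz} = 0, R_{θθ} = 0, R_{θz} = 0, R_{zz} = 0
All R_{ij} vanish; in 3 dimensions the Riemann tensor is fully determined by the Ricci tensor, so R^i_{jkl} = 0: the metric is flat (curvilinear coordinates on flat space).
True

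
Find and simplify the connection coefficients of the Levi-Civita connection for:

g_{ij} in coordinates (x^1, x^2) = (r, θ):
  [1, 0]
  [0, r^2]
Using Γ^k_{ij} = (1/2) g^{km} (∂_i g_{mj} + ∂_j g_{mi} - ∂_m g_{ij}); the metric is diagonal, so only the m = k term contributes.
Non-zero symbols (using the symmetry Γ^k_{ij} = Γ^k_{ji}):
Γ^r_{θ θ} = (1/2) g^{rr} (∂_θ g_{rθ} + ∂_θ g_{rθ} - ∂_r g_{θθ}) = (1/2)(1)((0) + (0) - (2*r)) = -r
Γ^θ_{r θ} = (1/2) g^{θθ} (∂_r g_{θθ} + ∂_θ g_{θr} - ∂_θ g_{rθ}) = (1/2)(1/r^2)((2*r) + (0) - (0)) = 1/r
All other Christoffel symbols are zero.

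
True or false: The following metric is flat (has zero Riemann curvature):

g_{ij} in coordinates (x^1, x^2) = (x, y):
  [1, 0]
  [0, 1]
All metric components are constant, so every Christoffel symbol vanishes and R^i_{jkl} = 0.
True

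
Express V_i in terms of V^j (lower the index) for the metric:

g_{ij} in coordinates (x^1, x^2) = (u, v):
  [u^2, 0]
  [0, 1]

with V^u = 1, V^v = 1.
V_i = g_{ij} V^j:
V_u = (u^2)(1) + (0)(1) = u^2
V_v = (0)(1) + (1)(1) = 1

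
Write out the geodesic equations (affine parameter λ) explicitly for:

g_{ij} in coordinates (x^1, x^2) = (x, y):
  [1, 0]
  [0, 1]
Geodesic equation: d^2x^k/dλ^2 + Γ^k_{ij} (dx^i/dλ)(dx^j/dλ) = 0.
All Christoffel symbols vanish, so the geodesics are straight lines:
d^2x/dλ^2 = 0
d^2y/dλ^2 = 0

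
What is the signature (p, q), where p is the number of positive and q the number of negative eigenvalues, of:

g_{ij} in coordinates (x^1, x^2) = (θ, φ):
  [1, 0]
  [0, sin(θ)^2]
The metric is diagonal, so its eigenvalues are the diagonal entries: 1, sin(θ)^2 (at a generic point, where coordinate-dependent entries are positive).
2 positive, 0 negative.
(2, 0) - Riemannian (positive definite)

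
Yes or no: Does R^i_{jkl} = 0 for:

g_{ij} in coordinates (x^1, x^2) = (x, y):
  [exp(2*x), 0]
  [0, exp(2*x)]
Non-zero Christoffel symbols:
Γ^x_{x x} = 1
Γ^x_{y y} = -1
Γ^y_{x y} = 1
Ricci tensor: R_{xx} = 0, R_{xy} = 0, R_{yy} = 0
All R_{ij} vanish; in 2 dimensions the Riemann tensor is fully determined by the Ricci tensor, so R^i_{jkl} = 0: the metric is flat (curvilinear coordinates on flat space).
Yes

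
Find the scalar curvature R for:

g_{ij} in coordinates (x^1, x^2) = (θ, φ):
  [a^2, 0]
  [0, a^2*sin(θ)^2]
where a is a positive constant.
Non-zero Christoffel symbols (Γ^k_{ij} = Γ^k_{ji}):
Γ^θ_{φ φ} = -sin(2*θ)/2
Γ^φ_{θ φ} = 1/tan(θ)
Ricci tensor (R_{ij} = R^k_{ikj}): R_{θθ} = 1, R_{θφ} = 0, R_{φφ} = sin(θ)^2
Inverse metric: g^{θθ} = 1/a^2, g^{φφ} = 1/(a^2*sin(θ)^2)
R = g^{ij} R_{ij} = (1/a^2)(1) + (1/(a^2*sin(θ)^2))(sin(θ)^2) = 2/a^2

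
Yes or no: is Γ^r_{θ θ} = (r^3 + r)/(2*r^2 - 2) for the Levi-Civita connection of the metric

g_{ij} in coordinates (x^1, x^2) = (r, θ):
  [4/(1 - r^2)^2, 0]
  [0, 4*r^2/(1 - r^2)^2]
Γ^r_{θ θ} = (1/2) g^{rr} (∂_θ g_{rθ} + ∂_θ g_{rθ} - ∂_r g_{θθ}) = (1/2)((1 - r^2)^2/4)((0) + (0) - (-8*(r^3 + r)/(r^2 - 1)^3)) = (r^3 + r)/(r^2 - 1)
This differs from the proposed value (r^3 + r)/(2*r^2 - 2).
No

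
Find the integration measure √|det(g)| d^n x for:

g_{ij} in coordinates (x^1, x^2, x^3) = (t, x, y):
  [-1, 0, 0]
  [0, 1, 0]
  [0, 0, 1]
det(g) = -1
√|det(g)| = 1
Volume element: dV = 1 dt dx dy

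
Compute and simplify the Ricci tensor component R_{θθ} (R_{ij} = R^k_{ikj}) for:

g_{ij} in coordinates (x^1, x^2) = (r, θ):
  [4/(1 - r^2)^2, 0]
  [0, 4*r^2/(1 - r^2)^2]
Non-zero Christoffel symbols (Γ^k_{ij} = Γ^k_{ji}):
Γ^r_{r r} = 2*r/(1 - r^2)
Γ^r_{θ θ} = (r^3 + r)/(r^2 - 1)
Γ^θ_{r θ} = (-r^2 - 1)/(r^3 - r)
R^r_{θ r θ} = ∂_r Γ^r_{θ θ} - ∂_θ Γ^r_{θ r} + Γ^r_{r m} Γ^m_{θ θ} - Γ^r_{θ m} Γ^m_{θ r}
  = ((r^4 - 4*r^2 - 1)/(r^2 - 1)^2) - (0) + (-2*r^2*(r^2 + 1)/(r^2 - 1)^2) - (-(r^2 + 1)^2/(r^2 - 1)^2) = -4*r^2/(r^2 - 1)^2
R^θ_{θ θ θ} = 0 (a repeated index in an antisymmetric pair)
R_{θθ} = R^r_{θ r θ} + R^θ_{θ θ θ} = (-4*r^2/(r^2 - 1)^2) + (0) = -4*r^2/(r^2 - 1)^2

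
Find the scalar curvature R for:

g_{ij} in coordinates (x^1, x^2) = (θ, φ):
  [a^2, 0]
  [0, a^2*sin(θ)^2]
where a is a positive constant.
Non-zero Christoffel symbols (Γ^k_{ij} = Γ^k_{ji}):
Γ^θ_{φ φ} = -sin(2*θ)/2
Γ^φ_{θ φ} = 1/tan(θ)
Ricci tensor (R_{ij} = R^k_{ikj}): R_{θθ} = 1, R_{θφ} = 0, R_{φφ} = sin(θ)^2
Inverse metric: g^{θθ} = 1/a^2, g^{φφ} = 1/(a^2*sin(θ)^2)
R = g^{ij} R_{ij} = (1/a^2)(1) + (1/(a^2*sin(θ)^2))(sin(θ)^2) = 2/a^2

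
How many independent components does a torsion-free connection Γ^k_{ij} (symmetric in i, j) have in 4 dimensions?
Γ^k_{ij} has n choices for the upper index and n(n+1)/2 independent symmetric lower index pairs.
Total = 4 × 4×5/2 = 4 × 10 = 40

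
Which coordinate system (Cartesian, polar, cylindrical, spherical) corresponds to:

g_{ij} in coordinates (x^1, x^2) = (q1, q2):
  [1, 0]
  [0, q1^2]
The line element ds^2 = dq1^2 + q1^2 dq2^2 is dr^2 + r^2 dθ^2 with q1 = r, q2 = θ.
polar coordinates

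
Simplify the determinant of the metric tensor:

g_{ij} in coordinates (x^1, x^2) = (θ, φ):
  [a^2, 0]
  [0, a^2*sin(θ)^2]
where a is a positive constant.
For a 2×2 metric: det(g) = g_{11}·g_{22} - g_{12}·g_{21}
= (a^2)·(a^2*sin(θ)^2) - (0)·(0)
= a^4*sin(θ)^2 - 0
det(g) = a^4*sin(θ)^2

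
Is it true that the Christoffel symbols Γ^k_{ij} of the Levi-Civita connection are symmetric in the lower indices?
The Levi-Civita connection is torsion-free, which is exactly Γ^k_{ij} = Γ^k_{ji}.
Yes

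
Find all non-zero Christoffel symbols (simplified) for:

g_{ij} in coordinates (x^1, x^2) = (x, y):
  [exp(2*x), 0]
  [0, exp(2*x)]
Using Γ^k_{ij} = (1/2) g^{km} (∂_i g_{mj} + ∂_j g_{mi} - ∂_m g_{ij}); the metric is diagonal, so only the m = k term contributes.
Non-zero symbols (using the symmetry Γ^k_{ij} = Γ^k_{ji}):
Γ^x_{x x} = (1/2) g^{xx} (∂_x g_{xx} + ∂_x g_{xx} - ∂_x g_{xx}) = (1/2)(exp(-2*x))((2*exp(2*x)) + (2*exp(2*x)) - (2*exp(2*x))) = 1
Γ^x_{y y} = (1/2) g^{xx} (∂_y g_{xy} + ∂_y g_{xy} - ∂_x g_{yy}) = (1/2)(exp(-2*x))((0) + (0) - (2*exp(2*x))) = -1
Γ^y_{x y} = (1/2) g^{yy} (∂_x g_{yy} + ∂_y g_{yx} - ∂_y g_{xy}) = (1/2)(exp(-2*x))((2*exp(2*x)) + (0) - (0)) = 1
All other Christoffel symbols are zero.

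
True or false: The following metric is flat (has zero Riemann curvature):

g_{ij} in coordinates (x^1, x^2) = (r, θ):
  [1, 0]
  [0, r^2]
Non-zero Christoffel symbols:
Γ^r_{θ θ} = -r
Γ^θ_{r θ} = 1/r
Ricci tensor: R_{rr} = 0, R_{rθ} = 0, R_{θθ} = 0
All R_{ij} vanish; in 2 dimensions the Riemann tensor is fully determined by the Ricci tensor, so R^i_{jkl} = 0: the metric is flat (curvilinear coordinates on flat space).
True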